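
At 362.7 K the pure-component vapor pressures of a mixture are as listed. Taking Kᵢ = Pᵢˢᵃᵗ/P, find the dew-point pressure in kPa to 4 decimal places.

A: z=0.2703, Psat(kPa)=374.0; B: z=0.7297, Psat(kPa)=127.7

Pdew = 155.3543 kPa

At the dew point ψ → 1, so Σzᵢ/Kᵢ = 1 with Kᵢ = Pᵢˢᵃᵗ/P ⇒ 1/P = Σzᵢ/Pᵢˢᵃᵗ.
1/P = 0.2703/374.0 + 0.7297/127.7 = 0.0064369 ⇒ P = 155.3543 kPa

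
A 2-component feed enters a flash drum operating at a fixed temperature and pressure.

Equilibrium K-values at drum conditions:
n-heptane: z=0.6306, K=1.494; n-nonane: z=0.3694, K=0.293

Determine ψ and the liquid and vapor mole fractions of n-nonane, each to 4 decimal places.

Rachford–Rice: g(ψ) = Σ zᵢ(Kᵢ−1)/(1+ψ(Kᵢ−1)) = 0.
g(0) = ΣzᵢKᵢ − 1 = 0.0504 and g(1) = 1 − Σzᵢ/Kᵢ = -0.6828, so a root lies in (0, 1).
Binary case is linear: z₁(K₁−1)(1+ψ(K₂−1)) + z₂(K₂−1)(1+ψ(K₁−1)) = 0
⇒ ψ = [z₁(K₁−1)+z₂(K₂−1)] / [−(K₁−1)(K₂−1)] = 0.05035/0.34926 = 0.1442
Compositions from xᵢ = zᵢ/(1+ψ(Kᵢ−1)), yᵢ = Kᵢxᵢ:
  n-heptane: x = 0.5887, y = 0.8795
  n-nonane: x = 0.4113, y = 0.1205

ψ = 0.1442, x_n-nonane = 0.4113, y_n-nonane = 0.1205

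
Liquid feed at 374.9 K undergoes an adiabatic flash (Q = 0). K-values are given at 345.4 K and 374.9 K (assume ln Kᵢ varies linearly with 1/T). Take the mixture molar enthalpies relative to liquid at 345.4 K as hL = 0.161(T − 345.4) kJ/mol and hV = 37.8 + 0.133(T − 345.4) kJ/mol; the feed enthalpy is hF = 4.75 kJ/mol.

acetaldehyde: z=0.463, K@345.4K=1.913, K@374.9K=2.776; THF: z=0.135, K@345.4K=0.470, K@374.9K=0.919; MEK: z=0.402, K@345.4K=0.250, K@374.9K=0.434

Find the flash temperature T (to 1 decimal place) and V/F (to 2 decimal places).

T = 347.2 K, V/F = 0.12

Adiabatic flash: solve Rachford–Rice at each trial T, then check hF = ψ·hV(T) + (1−ψ)·hL(T).
  T = 345.4 K: K = (1.913, 0.470, 0.250), RR gives ψ = 0.078, H_out = 2.933 kJ/mol
  T = 374.9 K: K = (2.776, 0.919, 0.434), RR gives ψ = 0.666, H_out = 29.372 kJ/mol
  T = 360.1 K: K = (2.321, 0.666, 0.333), RR gives ψ = 0.374, H_out = 16.366 kJ/mol
  T = 352.8 K: K = (2.113, 0.562, 0.290), RR gives ψ = 0.234, H_out = 10.006 kJ/mol
  T = 349.1 K: K = (2.011, 0.514, 0.269), RR gives ψ = 0.159, H_out = 6.589 kJ/mol
  T = 347.2 K: K = (1.961, 0.491, 0.259), RR gives ψ = 0.118, H_out = 4.748 kJ/mol
Linear interpolation between T = 347.2 (H_out = 4.748) and T = 349.1 (H_out = 6.589) on hF = 4.75 gives T ≈ 347.2 K, at which ψ = 0.12.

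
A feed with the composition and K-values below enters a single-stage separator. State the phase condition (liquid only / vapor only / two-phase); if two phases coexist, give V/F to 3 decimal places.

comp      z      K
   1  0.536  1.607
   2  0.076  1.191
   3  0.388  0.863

vapor only

ΣzᵢKᵢ = 1.287; Σzᵢ/Kᵢ = 0.847.
Since Σzᵢ/Kᵢ < 1 the mixture is above its dew point — single vapor phase.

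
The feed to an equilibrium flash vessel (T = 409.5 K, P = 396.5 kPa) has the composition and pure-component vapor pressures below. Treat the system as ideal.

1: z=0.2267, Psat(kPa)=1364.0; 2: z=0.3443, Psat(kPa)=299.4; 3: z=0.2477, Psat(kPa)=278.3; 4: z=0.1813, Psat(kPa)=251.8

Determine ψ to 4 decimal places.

ψ = 0.4613

Raoult's law: Kᵢ = Pᵢˢᵃᵗ/P = Pᵢˢᵃᵗ/396.5.
  K_1 = 1364.0/396.5 = 3.440101, K_2 = 299.4/396.5 = 0.755107, K_3 = 278.3/396.5 = 0.701892, K_4 = 251.8/396.5 = 0.635057
Newton iteration, ψ⁰ = 0.62:
  ψ = 0.6200: g = -0.05537, g' = -0.3159 → ψ = 0.4447
  ψ = 0.4447: g = 0.00655, g' = -0.4001 → ψ = 0.4611
  ψ = 0.4611: g = 0.00009, g' = -0.3896 → ψ = 0.4613
Converged at ψ = 0.4613.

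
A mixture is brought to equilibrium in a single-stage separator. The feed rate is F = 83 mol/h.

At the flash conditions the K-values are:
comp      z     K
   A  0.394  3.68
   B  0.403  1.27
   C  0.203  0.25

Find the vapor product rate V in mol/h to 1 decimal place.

V = 69.9 mol/h

Material balance + equilibrium reduce to Σ zᵢ(Kᵢ−1)/(1+ψ(Kᵢ−1)) = 0.
Check two-phase: ΣzᵢKᵢ = 2.012 > 1 and Σzᵢ/Kᵢ = 1.236 > 1, so g(0) = 1.012 > 0 and g(1) = -0.236 < 0.
Newton–Raphson from ψ = 0.5:
  ψ = 0.500: g = 0.3035, g' = -0.832 → ψ = 0.865
  ψ = 0.865: g = -0.0268, g' = -1.201 → ψ = 0.843
  ψ = 0.843: g = -0.0008, g' = -1.129 → ψ = 0.842
Converged at ψ = 0.842.
Then V = ψ·F = 0.8418·83 = 69.9 mol/h and L = F − V = 13.1 mol/h.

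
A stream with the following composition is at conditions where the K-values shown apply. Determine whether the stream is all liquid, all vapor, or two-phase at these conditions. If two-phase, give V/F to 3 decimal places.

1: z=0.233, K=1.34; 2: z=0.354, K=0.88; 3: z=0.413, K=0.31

ΣzᵢKᵢ = 0.752; Σzᵢ/Kᵢ = 1.908.
Since ΣzᵢKᵢ < 1 the mixture is below its bubble point — single liquid phase.

all liquid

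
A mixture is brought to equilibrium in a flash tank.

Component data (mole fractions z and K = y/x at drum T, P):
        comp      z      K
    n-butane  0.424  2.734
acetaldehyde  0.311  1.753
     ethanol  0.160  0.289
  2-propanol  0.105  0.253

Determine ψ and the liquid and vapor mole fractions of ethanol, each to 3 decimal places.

Rachford–Rice: g(ψ) = Σ zᵢ(Kᵢ−1)/(1+ψ(Kᵢ−1)) = 0.
Feasibility: ΣzᵢKᵢ = 1.777, Σzᵢ/Kᵢ = 1.301 — both > 1, two phases present.
Newton–Raphson from ψ = 0.5:
  ψ = 0.500: g = 0.2622, g' = -0.803 → ψ = 0.827
  ψ = 0.827: g = -0.0345, g' = -1.159 → ψ = 0.797
  ψ = 0.797: g = -0.0012, g' = -1.082 → ψ = 0.796
Converged at ψ = 0.796.
Compositions from xᵢ = zᵢ/(1+ψ(Kᵢ−1)), yᵢ = Kᵢxᵢ:
  n-butane: x = 0.178, y = 0.487
  acetaldehyde: x = 0.194, y = 0.341
  ethanol: x = 0.368, y = 0.106
  2-propanol: x = 0.259, y = 0.065

ψ = 0.796, x_ethanol = 0.368, y_ethanol = 0.106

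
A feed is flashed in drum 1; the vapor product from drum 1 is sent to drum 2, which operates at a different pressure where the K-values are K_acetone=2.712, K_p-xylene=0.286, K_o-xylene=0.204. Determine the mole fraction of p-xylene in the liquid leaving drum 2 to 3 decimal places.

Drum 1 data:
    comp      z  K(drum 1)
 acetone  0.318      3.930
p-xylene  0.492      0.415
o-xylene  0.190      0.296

x_p-xylene (drum 2) = 0.526

Drum 1:
Iterate (Newton) starting at ψ₁ = 0.5:
  ψ₁ = 0.500: g = -0.2352, g' = -1.010 → ψ₁ = 0.267
  ψ₁ = 0.267: g = 0.0169, g' = -1.239 → ψ₁ = 0.281
Converged at ψ₁ = 0.281.
Drum-1 compositions:
  acetone: x = 0.174, y = 0.686
  p-xylene: x = 0.589, y = 0.244
  o-xylene: x = 0.237, y = 0.070
Drum-2 feed = drum-1 vapor: z₂ = (0.6856, 0.2443, 0.0701).
Drum 2:
Newton iteration, ψ₂⁰ = 0.67:
  ψ₂ = 0.670: g = 0.0927, g' = -1.098 → ψ₂ = 0.754
  ψ₂ = 0.754: g = -0.0056, g' = -1.246 → ψ₂ = 0.750
Converged at ψ₂ = 0.750.
  acetone: x = 0.300, y = 0.814
  p-xylene: x = 0.526, y = 0.150
  o-xylene: x = 0.174, y = 0.035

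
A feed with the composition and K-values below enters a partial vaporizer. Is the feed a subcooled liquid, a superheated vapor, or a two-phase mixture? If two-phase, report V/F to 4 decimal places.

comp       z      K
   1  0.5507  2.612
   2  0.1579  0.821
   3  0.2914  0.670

ΣzᵢKᵢ = 1.7633; Σzᵢ/Kᵢ = 0.8381.
Since Σzᵢ/Kᵢ < 1 the mixture is above its dew point — single vapor phase.

superheated vapor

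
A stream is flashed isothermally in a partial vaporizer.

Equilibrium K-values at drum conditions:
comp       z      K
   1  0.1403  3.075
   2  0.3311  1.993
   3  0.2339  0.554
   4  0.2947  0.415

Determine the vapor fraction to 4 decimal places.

ψ = 0.4731

Rachford–Rice: g(ψ) = Σ zᵢ(Kᵢ−1)/(1+ψ(Kᵢ−1)) = 0.
Feasibility: ΣzᵢKᵢ = 1.3432, Σzᵢ/Kᵢ = 1.3441 — both > 1, two phases present.
Newton–Raphson from ψ = 0.63:
  ψ = 0.6300: g = -0.08968, g' = -0.5800 → ψ = 0.4754
  ψ = 0.4754: g = -0.00129, g' = -0.5722 → ψ = 0.4731
Converged at ψ = 0.4731.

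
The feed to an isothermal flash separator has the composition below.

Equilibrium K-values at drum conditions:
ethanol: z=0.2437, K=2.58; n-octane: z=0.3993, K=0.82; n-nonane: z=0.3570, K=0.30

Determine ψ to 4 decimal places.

Material balance + equilibrium reduce to Σ zᵢ(Kᵢ−1)/(1+ψ(Kᵢ−1)) = 0.
g(0) = ΣzᵢKᵢ − 1 = 0.0633 and g(1) = 1 − Σzᵢ/Kᵢ = -0.7714, so a root lies in (0, 1).
Newton–Raphson from ψ = 0.5:
  ψ = 0.5000: g = -0.24833, g' = -0.6195 → ψ = 0.0992
  ψ = 0.0992: g = -0.00883, g' = -0.6701 → ψ = 0.0860
  ψ = 0.0860: g = 0.00008, g' = -0.6829 → ψ = 0.0861
Converged at ψ = 0.0861.

ψ = 0.0861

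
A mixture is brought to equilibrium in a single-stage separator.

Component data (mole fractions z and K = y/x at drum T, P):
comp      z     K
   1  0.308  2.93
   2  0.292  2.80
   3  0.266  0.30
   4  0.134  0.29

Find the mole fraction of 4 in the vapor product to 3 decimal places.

y_4 = 0.071

Material balance + equilibrium reduce to Σ zᵢ(Kᵢ−1)/(1+ψ(Kᵢ−1)) = 0.
g(0) = ΣzᵢKᵢ − 1 = 0.839 and g(1) = 1 − Σzᵢ/Kᵢ = -0.558, so a root lies in (0, 1).
Newton iteration, ψ⁰ = 0.5:
  ψ = 0.500: g = 0.1452, g' = -1.030 → ψ = 0.641
  ψ = 0.641: g = -0.0025, g' = -1.089 → ψ = 0.639
Converged at ψ = 0.639.
Compositions from xᵢ = zᵢ/(1+ψ(Kᵢ−1)), yᵢ = Kᵢxᵢ:
  1: x = 0.138, y = 0.404
  2: x = 0.136, y = 0.380
  3: x = 0.481, y = 0.144
  4: x = 0.245, y = 0.071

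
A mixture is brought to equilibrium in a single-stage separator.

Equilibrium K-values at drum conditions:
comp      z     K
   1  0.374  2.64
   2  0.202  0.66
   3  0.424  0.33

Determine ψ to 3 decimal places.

Newton iteration, ψ⁰ = 0.4:
  ψ = 0.400: g = -0.0972, g' = -0.753 → ψ = 0.271
  ψ = 0.271: g = 0.0019, g' = -0.795 → ψ = 0.273
Converged at ψ = 0.273.

ψ = 0.273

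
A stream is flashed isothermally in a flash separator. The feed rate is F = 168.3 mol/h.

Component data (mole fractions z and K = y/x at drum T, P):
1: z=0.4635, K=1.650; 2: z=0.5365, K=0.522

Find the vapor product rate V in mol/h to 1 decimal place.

Binary case is linear: z₁(K₁−1)(1+ψ(K₂−1)) + z₂(K₂−1)(1+ψ(K₁−1)) = 0
⇒ ψ = [z₁(K₁−1)+z₂(K₂−1)] / [−(K₁−1)(K₂−1)] = 0.04483/0.31070 = 0.1443
Then V = ψ·F = 0.1443·168.3 = 24.3 mol/h and L = F − V = 144.0 mol/h.

V = 24.3 mol/h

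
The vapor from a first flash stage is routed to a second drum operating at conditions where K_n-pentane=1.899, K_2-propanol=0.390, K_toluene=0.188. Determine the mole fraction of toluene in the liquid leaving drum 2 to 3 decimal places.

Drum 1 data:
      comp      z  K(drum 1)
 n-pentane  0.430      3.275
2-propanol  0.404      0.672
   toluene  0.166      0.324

Drum 1:
Let ψ₁ = V/F and solve Σ zᵢ(Kᵢ−1)/(1+ψ₁(Kᵢ−1)) = 0.
Feasibility: ΣzᵢKᵢ = 1.734, Σzᵢ/Kᵢ = 1.245 — both > 1, two phases present.
Newton–Raphson from ψ₁ = 0.55:
  ψ₁ = 0.550: g = 0.0942, g' = -0.696 → ψ₁ = 0.685
  ψ₁ = 0.685: g = 0.0022, g' = -0.675 → ψ₁ = 0.689
Converged at ψ₁ = 0.689.
Drum-1 compositions:
  n-pentane: x = 0.168, y = 0.549
  2-propanol: x = 0.522, y = 0.351
  toluene: x = 0.311, y = 0.101
Drum-2 feed = drum-1 vapor: z₂ = (0.5487, 0.3507, 0.1006).
Drum 2:
Let ψ₂ = V/F and solve Σ zᵢ(Kᵢ−1)/(1+ψ₂(Kᵢ−1)) = 0.
Check two-phase: ΣzᵢKᵢ = 1.198 > 1 and Σzᵢ/Kᵢ = 1.723 > 1, so g(0) = 0.198 > 0 and g(1) = -0.723 < 0.
Newton–Raphson from ψ₂ = 0.5:
  ψ₂ = 0.500: g = -0.1051, g' = -0.669 → ψ₂ = 0.343
  ψ₂ = 0.343: g = -0.0068, g' = -0.595 → ψ₂ = 0.332
Converged at ψ₂ = 0.332.
  n-pentane: x = 0.423, y = 0.803
  2-propanol: x = 0.440, y = 0.171
  toluene: x = 0.138, y = 0.026

x_toluene (drum 2) = 0.138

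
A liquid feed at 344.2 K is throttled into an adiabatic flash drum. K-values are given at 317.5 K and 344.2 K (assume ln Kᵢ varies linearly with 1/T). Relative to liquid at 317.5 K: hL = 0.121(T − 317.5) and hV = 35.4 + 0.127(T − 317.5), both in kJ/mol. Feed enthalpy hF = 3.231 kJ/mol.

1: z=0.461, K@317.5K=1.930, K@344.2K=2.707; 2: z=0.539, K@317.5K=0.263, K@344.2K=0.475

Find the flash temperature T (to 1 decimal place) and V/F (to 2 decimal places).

Adiabatic flash: solve Rachford–Rice at each trial T, then check hF = ψ·hV(T) + (1−ψ)·hL(T).
  T = 317.5 K: K = (1.930, 0.263), RR gives ψ = 0.046, H_out = 1.626 kJ/mol
  T = 344.2 K: K = (2.707, 0.475), RR gives ψ = 0.562, H_out = 23.228 kJ/mol
  T = 330.9 K: K = (2.303, 0.358), RR gives ψ = 0.304, H_out = 12.423 kJ/mol
  T = 324.2 K: K = (2.112, 0.308), RR gives ψ = 0.181, H_out = 7.238 kJ/mol
  T = 320.9 K: K = (2.021, 0.285), RR gives ψ = 0.117, H_out = 4.559 kJ/mol
  T = 319.2 K: K = (1.975, 0.274), RR gives ψ = 0.082, H_out = 3.119 kJ/mol
Linear interpolation between T = 319.2 (H_out = 3.119) and T = 320.9 (H_out = 4.559) on hF = 3.231 gives T ≈ 319.3 K, at which ψ = 0.08.

T = 319.3 K, V/F = 0.08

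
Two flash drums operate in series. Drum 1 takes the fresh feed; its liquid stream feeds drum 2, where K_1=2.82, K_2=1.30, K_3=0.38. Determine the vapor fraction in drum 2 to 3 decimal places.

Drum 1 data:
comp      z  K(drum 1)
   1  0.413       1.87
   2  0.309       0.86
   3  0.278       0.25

V/F (drum 2) = 0.674

Drum 1:
Material balance + equilibrium reduce to Σ zᵢ(Kᵢ−1)/(1+ψ₁(Kᵢ−1)) = 0.
Check two-phase: ΣzᵢKᵢ = 1.108 > 1 and Σzᵢ/Kᵢ = 1.692 > 1, so g(0) = 0.108 > 0 and g(1) = -0.692 < 0.
Iterate (Newton) starting at ψ₁ = 0.34:
  ψ₁ = 0.340: g = -0.0480, g' = -0.475 → ψ₁ = 0.239
  ψ₁ = 0.239: g = -0.0013, g' = -0.453 → ψ₁ = 0.236
Converged at ψ₁ = 0.236.
Drum-1 compositions:
  1: x = 0.343, y = 0.641
  2: x = 0.320, y = 0.275
  3: x = 0.338, y = 0.084
Drum-2 feed = drum-1 liquid: z₂ = (0.3426, 0.3196, 0.3378).
Drum 2:
Material balance + equilibrium reduce to Σ zᵢ(Kᵢ−1)/(1+ψ₂(Kᵢ−1)) = 0.
Feasibility: ΣzᵢKᵢ = 1.510, Σzᵢ/Kᵢ = 1.256 — both > 1, two phases present.
Iterate (Newton) starting at ψ₂ = 0.57:
  ψ₂ = 0.570: g = 0.0640, g' = -0.605 → ψ₂ = 0.676
  ψ₂ = 0.676: g = -0.0012, g' = -0.633 → ψ₂ = 0.674
Converged at ψ₂ = 0.674.
  1: x = 0.154, y = 0.434
  2: x = 0.266, y = 0.346
  3: x = 0.580, y = 0.221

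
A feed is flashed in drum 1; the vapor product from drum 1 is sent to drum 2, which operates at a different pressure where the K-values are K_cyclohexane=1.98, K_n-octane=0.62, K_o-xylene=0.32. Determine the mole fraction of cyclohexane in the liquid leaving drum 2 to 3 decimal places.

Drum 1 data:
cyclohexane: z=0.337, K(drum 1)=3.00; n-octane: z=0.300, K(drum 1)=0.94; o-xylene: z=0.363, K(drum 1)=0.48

x_cyclohexane (drum 2) = 0.350

Drum 1:
Newton iteration, ψ₁⁰ = 0.56:
  ψ₁ = 0.560: g = 0.0330, g' = -0.496 → ψ₁ = 0.626
  ψ₁ = 0.626: g = 0.0005, g' = -0.483 → ψ₁ = 0.628
Converged at ψ₁ = 0.628.
Drum-1 compositions:
  cyclohexane: x = 0.149, y = 0.448
  n-octane: x = 0.312, y = 0.293
  o-xylene: x = 0.539, y = 0.259
Drum-2 feed = drum-1 vapor: z₂ = (0.4483, 0.2930, 0.2586).
Drum 2:
Material balance + equilibrium reduce to Σ zᵢ(Kᵢ−1)/(1+ψ₂(Kᵢ−1)) = 0.
Feasibility: ΣzᵢKᵢ = 1.152, Σzᵢ/Kᵢ = 1.507 — both > 1, two phases present.
Newton iteration, ψ₂⁰ = 0.42:
  ψ₂ = 0.420: g = -0.0674, g' = -0.510 → ψ₂ = 0.288
  ψ₂ = 0.288: g = -0.0010, g' = -0.500 → ψ₂ = 0.286
Converged at ψ₂ = 0.286.
  cyclohexane: x = 0.350, y = 0.693
  n-octane: x = 0.329, y = 0.204
  o-xylene: x = 0.321, y = 0.103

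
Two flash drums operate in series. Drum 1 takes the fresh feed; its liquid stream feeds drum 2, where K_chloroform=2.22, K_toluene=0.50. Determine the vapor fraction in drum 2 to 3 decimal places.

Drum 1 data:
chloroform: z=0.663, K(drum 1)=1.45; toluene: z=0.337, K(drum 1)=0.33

V/F (drum 2) = 0.867

Drum 1:
Newton–Raphson from ψ₁ = 0.5:
  ψ₁ = 0.500: g = -0.0960, g' = -0.432 → ψ₁ = 0.278
  ψ₁ = 0.278: g = -0.0122, g' = -0.334 → ψ₁ = 0.241
Converged at ψ₁ = 0.241.
Drum-1 compositions:
  chloroform: x = 0.598, y = 0.867
  toluene: x = 0.402, y = 0.133
Drum-2 feed = drum-1 liquid: z₂ = (0.5982, 0.4018).
Drum 2:
Rachford–Rice: g(ψ₂) = Σ zᵢ(Kᵢ−1)/(1+ψ₂(Kᵢ−1)) = 0.
g(0) = ΣzᵢKᵢ − 1 = 0.529 and g(1) = 1 − Σzᵢ/Kᵢ = -0.073, so a root lies in (0, 1).
Binary case is linear: z₁(K₁−1)(1+ψ₂(K₂−1)) + z₂(K₂−1)(1+ψ₂(K₁−1)) = 0
⇒ ψ₂ = [z₁(K₁−1)+z₂(K₂−1)] / [−(K₁−1)(K₂−1)] = 0.5289/0.6100 = 0.867
  chloroform: x = 0.291, y = 0.645
  toluene: x = 0.709, y = 0.355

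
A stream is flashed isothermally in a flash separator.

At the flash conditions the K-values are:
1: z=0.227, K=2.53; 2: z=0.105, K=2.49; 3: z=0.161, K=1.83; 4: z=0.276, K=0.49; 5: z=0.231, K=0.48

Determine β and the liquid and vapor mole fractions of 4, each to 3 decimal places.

Newton iteration, β⁰ = 0.5:
  β = 0.500: g = 0.0296, g' = -0.546 → β = 0.554
  β = 0.554: g = 0.0002, g' = -0.540 → β = 0.555
Converged at β = 0.555.
Compositions from xᵢ = zᵢ/(1+β(Kᵢ−1)), yᵢ = Kᵢxᵢ:
  1: x = 0.123, y = 0.311
  2: x = 0.057, y = 0.143
  3: x = 0.110, y = 0.202
  4: x = 0.385, y = 0.189
  5: x = 0.325, y = 0.156

β = 0.555, x_4 = 0.385, y_4 = 0.189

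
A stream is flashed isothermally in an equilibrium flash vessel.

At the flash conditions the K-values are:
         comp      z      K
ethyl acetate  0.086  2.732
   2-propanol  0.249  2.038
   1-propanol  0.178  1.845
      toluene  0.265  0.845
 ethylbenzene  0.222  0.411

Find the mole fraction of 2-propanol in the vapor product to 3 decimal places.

Rachford–Rice: g(ψ) = Σ zᵢ(Kᵢ−1)/(1+ψ(Kᵢ−1)) = 0.
Check two-phase: ΣzᵢKᵢ = 1.386 > 1 and Σzᵢ/Kᵢ = 1.104 > 1, so g(0) = 0.386 > 0 and g(1) = -0.104 < 0.
Newton–Raphson from ψ = 0.49:
  ψ = 0.490: g = 0.1300, g' = -0.417 → ψ = 0.802
  ψ = 0.802: g = -0.0017, g' = -0.455 → ψ = 0.798
Converged at ψ = 0.798.
Compositions from xᵢ = zᵢ/(1+ψ(Kᵢ−1)), yᵢ = Kᵢxᵢ:
  ethyl acetate: x = 0.036, y = 0.099
  2-propanol: x = 0.136, y = 0.278
  1-propanol: x = 0.106, y = 0.196
  toluene: x = 0.302, y = 0.256
  ethylbenzene: x = 0.419, y = 0.172

y_2-propanol = 0.278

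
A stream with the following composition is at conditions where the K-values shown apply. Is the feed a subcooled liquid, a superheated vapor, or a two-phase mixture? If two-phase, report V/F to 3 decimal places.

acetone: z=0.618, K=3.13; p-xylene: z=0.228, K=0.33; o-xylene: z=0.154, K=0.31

two-phase, V/F = 0.732

ΣzᵢKᵢ = 2.057; Σzᵢ/Kᵢ = 1.385.
Both exceed 1, so a two-phase solution exists.
Let ψ = V/F and solve Σ zᵢ(Kᵢ−1)/(1+ψ(Kᵢ−1)) = 0.
Iterate (Newton) starting at ψ = 0.69:
  ψ = 0.690: g = 0.0461, g' = -1.081 → ψ = 0.733
  ψ = 0.733: g = -0.0008, g' = -1.122 → ψ = 0.732
Converged at ψ = 0.732.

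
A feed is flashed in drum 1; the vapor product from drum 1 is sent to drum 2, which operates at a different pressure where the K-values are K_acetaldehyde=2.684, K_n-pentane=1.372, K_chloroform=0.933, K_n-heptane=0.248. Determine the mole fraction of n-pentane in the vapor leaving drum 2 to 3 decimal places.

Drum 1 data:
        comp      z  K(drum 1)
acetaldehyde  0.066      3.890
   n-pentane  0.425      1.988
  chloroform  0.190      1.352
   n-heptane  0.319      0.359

y_n-pentane (drum 2) = 0.593

Drum 1:
Let ψ₁ = V/F and solve Σ zᵢ(Kᵢ−1)/(1+ψ₁(Kᵢ−1)) = 0.
Feasibility: ΣzᵢKᵢ = 1.473, Σzᵢ/Kᵢ = 1.260 — both > 1, two phases present.
Iterate (Newton) starting at ψ₁ = 0.44:
  ψ₁ = 0.440: g = 0.1497, g' = -0.580 → ψ₁ = 0.698
  ψ₁ = 0.698: g = -0.0046, g' = -0.650 → ψ₁ = 0.691
Converged at ψ₁ = 0.691.
Drum-1 compositions:
  acetaldehyde: x = 0.022, y = 0.086
  n-pentane: x = 0.253, y = 0.502
  chloroform: x = 0.153, y = 0.207
  n-heptane: x = 0.573, y = 0.206
Drum-2 feed = drum-1 vapor: z₂ = (0.0857, 0.5021, 0.2066, 0.2055).
Drum 2:
Let ψ₂ = V/F and solve Σ zᵢ(Kᵢ−1)/(1+ψ₂(Kᵢ−1)) = 0.
Check two-phase: ΣzᵢKᵢ = 1.163 > 1 and Σzᵢ/Kᵢ = 1.448 > 1, so g(0) = 0.163 > 0 and g(1) = -0.448 < 0.
Iterate (Newton) starting at ψ₂ = 0.5:
  ψ₂ = 0.500: g = -0.0262, g' = -0.421 → ψ₂ = 0.438
  ψ₂ = 0.438: g = -0.0010, g' = -0.391 → ψ₂ = 0.435
Converged at ψ₂ = 0.435.
  acetaldehyde: x = 0.049, y = 0.133
  n-pentane: x = 0.432, y = 0.593
  chloroform: x = 0.213, y = 0.199
  n-heptane: x = 0.306, y = 0.076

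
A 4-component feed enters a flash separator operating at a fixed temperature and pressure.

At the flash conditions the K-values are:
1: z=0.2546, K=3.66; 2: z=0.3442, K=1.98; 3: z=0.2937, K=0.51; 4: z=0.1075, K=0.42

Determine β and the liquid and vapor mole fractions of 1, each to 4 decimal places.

β = 0.8855, x_1 = 0.0759, y_1 = 0.2777

Rachford–Rice: g(β) = Σ zᵢ(Kᵢ−1)/(1+β(Kᵢ−1)) = 0.
Check two-phase: ΣzᵢKᵢ = 1.8083 > 1 and Σzᵢ/Kᵢ = 1.0752 > 1, so g(0) = 0.8083 > 0 and g(1) = -0.0752 < 0.
Newton–Raphson from β = 0.5:
  β = 0.5000: g = 0.23862, g' = -0.6762 → β = 0.8529
  β = 0.8529: g = 0.02030, g' = -0.6164 → β = 0.8858
  β = 0.8858: g = -0.00018, g' = -0.6278 → β = 0.8855
Converged at β = 0.8855.
Compositions from xᵢ = zᵢ/(1+β(Kᵢ−1)), yᵢ = Kᵢxᵢ:
  1: x = 0.0759, y = 0.2777
  2: x = 0.1843, y = 0.3649
  3: x = 0.5188, y = 0.2646
  4: x = 0.2210, y = 0.0928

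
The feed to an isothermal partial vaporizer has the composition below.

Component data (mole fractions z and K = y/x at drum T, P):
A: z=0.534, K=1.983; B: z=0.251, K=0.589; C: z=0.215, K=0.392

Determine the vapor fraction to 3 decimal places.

ψ = 0.574

Rachford–Rice: g(ψ) = Σ zᵢ(Kᵢ−1)/(1+ψ(Kᵢ−1)) = 0.
Check two-phase: ΣzᵢKᵢ = 1.291 > 1 and Σzᵢ/Kᵢ = 1.244 > 1, so g(0) = 0.291 > 0 and g(1) = -0.244 < 0.
Newton iteration, ψ⁰ = 0.43:
  ψ = 0.430: g = 0.0667, g' = -0.463 → ψ = 0.574
Converged at ψ = 0.574.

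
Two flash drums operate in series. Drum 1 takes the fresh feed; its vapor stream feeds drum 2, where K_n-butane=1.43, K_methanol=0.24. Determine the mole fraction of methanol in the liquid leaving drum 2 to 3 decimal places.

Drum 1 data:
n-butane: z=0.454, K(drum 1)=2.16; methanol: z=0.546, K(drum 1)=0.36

Drum 1:
Rachford–Rice: g(ψ₁) = Σ zᵢ(Kᵢ−1)/(1+ψ₁(Kᵢ−1)) = 0.
Feasibility: ΣzᵢKᵢ = 1.177, Σzᵢ/Kᵢ = 1.727 — both > 1, two phases present.
Binary case is linear: z₁(K₁−1)(1+ψ₁(K₂−1)) + z₂(K₂−1)(1+ψ₁(K₁−1)) = 0
⇒ ψ₁ = [z₁(K₁−1)+z₂(K₂−1)] / [−(K₁−1)(K₂−1)] = 0.1772/0.7424 = 0.239
Drum-1 compositions:
  n-butane: x = 0.356, y = 0.768
  methanol: x = 0.644, y = 0.232
Drum-2 feed = drum-1 vapor: z₂ = (0.7680, 0.2320).
Drum 2:
Rachford–Rice: g(ψ₂) = Σ zᵢ(Kᵢ−1)/(1+ψ₂(Kᵢ−1)) = 0.
g(0) = ΣzᵢKᵢ − 1 = 0.154 and g(1) = 1 − Σzᵢ/Kᵢ = -0.504, so a root lies in (0, 1).
Binary case is linear: z₁(K₁−1)(1+ψ₂(K₂−1)) + z₂(K₂−1)(1+ψ₂(K₁−1)) = 0
⇒ ψ₂ = [z₁(K₁−1)+z₂(K₂−1)] / [−(K₁−1)(K₂−1)] = 0.1539/0.3268 = 0.471
  n-butane: x = 0.639, y = 0.913
  methanol: x = 0.361, y = 0.087

x_methanol (drum 2) = 0.361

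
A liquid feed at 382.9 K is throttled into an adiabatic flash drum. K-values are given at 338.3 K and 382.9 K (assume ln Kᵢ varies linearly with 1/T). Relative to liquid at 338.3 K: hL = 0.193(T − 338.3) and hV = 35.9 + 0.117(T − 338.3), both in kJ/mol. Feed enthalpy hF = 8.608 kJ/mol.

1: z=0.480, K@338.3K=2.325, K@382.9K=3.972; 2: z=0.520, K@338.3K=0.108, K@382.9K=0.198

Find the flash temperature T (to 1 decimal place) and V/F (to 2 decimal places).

T = 344.9 K, V/F = 0.21

Adiabatic flash: solve Rachford–Rice at each trial T, then check hF = ψ·hV(T) + (1−ψ)·hL(T).
  T = 338.3 K: K = (2.325, 0.108), RR gives ψ = 0.146, H_out = 5.229 kJ/mol
  T = 382.9 K: K = (3.972, 0.198), RR gives ψ = 0.424, H_out = 22.377 kJ/mol
  T = 360.6 K: K = (3.090, 0.149), RR gives ψ = 0.315, H_out = 15.085 kJ/mol
  T = 349.5 K: K = (2.694, 0.128), RR gives ψ = 0.243, H_out = 10.687 kJ/mol
  T = 343.9 K: K = (2.506, 0.118), RR gives ψ = 0.199, H_out = 8.126 kJ/mol
  T = 346.7 K: K = (2.599, 0.123), RR gives ψ = 0.222, H_out = 9.443 kJ/mol
  T = 345.3 K: K = (2.552, 0.120), RR gives ψ = 0.210, H_out = 8.794 kJ/mol
Linear interpolation between T = 343.9 (H_out = 8.126) and T = 345.3 (H_out = 8.794) on hF = 8.608 gives T ≈ 344.9 K, at which ψ = 0.21.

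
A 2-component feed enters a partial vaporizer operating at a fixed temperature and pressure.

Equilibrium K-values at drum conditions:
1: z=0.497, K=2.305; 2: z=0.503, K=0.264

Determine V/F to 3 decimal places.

Material balance + equilibrium reduce to Σ zᵢ(Kᵢ−1)/(1+V/F(Kᵢ−1)) = 0.
Feasibility: ΣzᵢKᵢ = 1.278, Σzᵢ/Kᵢ = 2.121 — both > 1, two phases present.
Binary case is linear: z₁(K₁−1)(1+V/F(K₂−1)) + z₂(K₂−1)(1+V/F(K₁−1)) = 0
⇒ V/F = [z₁(K₁−1)+z₂(K₂−1)] / [−(K₁−1)(K₂−1)] = 0.2784/0.9605 = 0.290

V/F = 0.290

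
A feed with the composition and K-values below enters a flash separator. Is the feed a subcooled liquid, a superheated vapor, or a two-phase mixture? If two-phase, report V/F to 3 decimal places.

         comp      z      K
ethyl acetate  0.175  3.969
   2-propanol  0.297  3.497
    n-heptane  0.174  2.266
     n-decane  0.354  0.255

ΣzᵢKᵢ = 2.218; Σzᵢ/Kᵢ = 1.594.
Both exceed 1, so a two-phase solution exists.
Rachford–Rice: g(ψ) = Σ zᵢ(Kᵢ−1)/(1+ψ(Kᵢ−1)) = 0.
Newton–Raphson from ψ = 0.5:
  ψ = 0.500: g = 0.2536, g' = -1.220 → ψ = 0.708
  ψ = 0.708: g = -0.0064, g' = -1.359 → ψ = 0.703
Converged at ψ = 0.703.

two-phase, V/F = 0.703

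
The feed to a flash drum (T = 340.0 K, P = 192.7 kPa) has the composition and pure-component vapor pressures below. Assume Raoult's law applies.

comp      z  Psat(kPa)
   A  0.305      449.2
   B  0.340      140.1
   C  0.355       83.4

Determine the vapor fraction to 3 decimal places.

Raoult's law: Kᵢ = Pᵢˢᵃᵗ/P = Pᵢˢᵃᵗ/192.7.
  K_A = 449.2/192.7 = 2.33108, K_B = 140.1/192.7 = 0.72704, K_C = 83.4/192.7 = 0.43280
Rachford–Rice: g(ψ) = Σ zᵢ(Kᵢ−1)/(1+ψ(Kᵢ−1)) = 0.
g(0) = ΣzᵢKᵢ − 1 = 0.112 and g(1) = 1 − Σzᵢ/Kᵢ = -0.419, so a root lies in (0, 1).
Iterate (Newton) starting at ψ = 0.5:
  ψ = 0.500: g = -0.1448, g' = -0.451 → ψ = 0.179
  ψ = 0.179: g = 0.0061, g' = -0.522 → ψ = 0.191
Converged at ψ = 0.191.

ψ = 0.191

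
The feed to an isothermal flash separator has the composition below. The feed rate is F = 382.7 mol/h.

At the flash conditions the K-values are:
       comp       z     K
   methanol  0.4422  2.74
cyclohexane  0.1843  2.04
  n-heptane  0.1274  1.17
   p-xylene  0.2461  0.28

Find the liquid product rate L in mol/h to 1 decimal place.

L = 66.4 mol/h

Material balance + equilibrium reduce to Σ zᵢ(Kᵢ−1)/(1+V/F(Kᵢ−1)) = 0.
Check two-phase: ΣzᵢKᵢ = 1.8056 > 1 and Σzᵢ/Kᵢ = 1.2395 > 1, so g(0) = 0.8056 > 0 and g(1) = -0.2395 < 0.
Iterate (Newton) starting at V/F = 0.5:
  V/F = 0.5000: g = 0.28066, g' = -0.7837 → V/F = 0.8581
  V/F = 0.8581: g = -0.03485, g' = -1.1474 → V/F = 0.8277
  V/F = 0.8277: g = -0.00127, g' = -1.0668 → V/F = 0.8265
Converged at V/F = 0.8265.
Then V = V/F·F = 0.8265·382.7 = 316.3 mol/h and L = F − V = 66.4 mol/h.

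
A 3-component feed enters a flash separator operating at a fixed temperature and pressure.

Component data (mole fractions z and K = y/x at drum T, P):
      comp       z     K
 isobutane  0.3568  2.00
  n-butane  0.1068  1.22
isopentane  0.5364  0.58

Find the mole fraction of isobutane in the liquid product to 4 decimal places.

Rachford–Rice: g(ψ) = Σ zᵢ(Kᵢ−1)/(1+ψ(Kᵢ−1)) = 0.
g(0) = ΣzᵢKᵢ − 1 = 0.1550 and g(1) = 1 − Σzᵢ/Kᵢ = -0.1908, so a root lies in (0, 1).
Newton iteration, ψ⁰ = 0.5:
  ψ = 0.5000: g = -0.02614, g' = -0.3144 → ψ = 0.4169
  ψ = 0.4169: g = 0.00025, g' = -0.3211 → ψ = 0.4176
Converged at ψ = 0.4176.
Compositions from xᵢ = zᵢ/(1+ψ(Kᵢ−1)), yᵢ = Kᵢxᵢ:
  isobutane: x = 0.2517, y = 0.5034
  n-butane: x = 0.0978, y = 0.1193
  isopentane: x = 0.6505, y = 0.3773

x_isobutane = 0.2517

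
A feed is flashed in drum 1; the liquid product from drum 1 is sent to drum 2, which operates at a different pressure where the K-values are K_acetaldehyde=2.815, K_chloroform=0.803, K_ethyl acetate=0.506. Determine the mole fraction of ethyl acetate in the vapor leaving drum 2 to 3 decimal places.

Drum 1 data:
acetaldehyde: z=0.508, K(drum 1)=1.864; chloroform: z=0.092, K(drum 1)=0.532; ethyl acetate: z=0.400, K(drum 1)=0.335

y_ethyl acetate (drum 2) = 0.346

Drum 1:
Let ψ₁ = V/F and solve Σ zᵢ(Kᵢ−1)/(1+ψ₁(Kᵢ−1)) = 0.
Feasibility: ΣzᵢKᵢ = 1.130, Σzᵢ/Kᵢ = 1.639 — both > 1, two phases present.
Newton iteration, ψ₁⁰ = 0.5:
  ψ₁ = 0.500: g = -0.1482, g' = -0.616 → ψ₁ = 0.260
  ψ₁ = 0.260: g = -0.0120, g' = -0.538 → ψ₁ = 0.237
Converged at ψ₁ = 0.237.
Drum-1 compositions:
  acetaldehyde: x = 0.422, y = 0.786
  chloroform: x = 0.103, y = 0.055
  ethyl acetate: x = 0.475, y = 0.159
Drum-2 feed = drum-1 liquid: z₂ = (0.4216, 0.1035, 0.4749).
Drum 2:
Newton iteration, ψ₂⁰ = 0.5:
  ψ₂ = 0.500: g = 0.0670, g' = -0.591 → ψ₂ = 0.613
  ψ₂ = 0.613: g = 0.0023, g' = -0.555 → ψ₂ = 0.618
Converged at ψ₂ = 0.618.
  acetaldehyde: x = 0.199, y = 0.560
  chloroform: x = 0.118, y = 0.095
  ethyl acetate: x = 0.683, y = 0.346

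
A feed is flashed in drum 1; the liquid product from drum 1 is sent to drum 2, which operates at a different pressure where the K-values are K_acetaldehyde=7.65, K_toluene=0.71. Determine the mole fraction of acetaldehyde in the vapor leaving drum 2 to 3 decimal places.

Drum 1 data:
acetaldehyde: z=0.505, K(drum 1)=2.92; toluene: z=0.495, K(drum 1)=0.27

y_acetaldehyde (drum 2) = 0.320

Drum 1:
Let ψ₁ = V/F and solve Σ zᵢ(Kᵢ−1)/(1+ψ₁(Kᵢ−1)) = 0.
Check two-phase: ΣzᵢKᵢ = 1.608 > 1 and Σzᵢ/Kᵢ = 2.006 > 1, so g(0) = 0.608 > 0 and g(1) = -1.006 < 0.
Binary case is linear: z₁(K₁−1)(1+ψ₁(K₂−1)) + z₂(K₂−1)(1+ψ₁(K₁−1)) = 0
⇒ ψ₁ = [z₁(K₁−1)+z₂(K₂−1)] / [−(K₁−1)(K₂−1)] = 0.6082/1.4016 = 0.434
Drum-1 compositions:
  acetaldehyde: x = 0.275, y = 0.804
  toluene: x = 0.725, y = 0.196
Drum-2 feed = drum-1 liquid: z₂ = (0.2755, 0.7245).
Drum 2:
Binary case is linear: z₁(K₁−1)(1+ψ₂(K₂−1)) + z₂(K₂−1)(1+ψ₂(K₁−1)) = 0
⇒ ψ₂ = [z₁(K₁−1)+z₂(K₂−1)] / [−(K₁−1)(K₂−1)] = 1.6218/1.9285 = 0.841
  acetaldehyde: x = 0.042, y = 0.320
  toluene: x = 0.958, y = 0.680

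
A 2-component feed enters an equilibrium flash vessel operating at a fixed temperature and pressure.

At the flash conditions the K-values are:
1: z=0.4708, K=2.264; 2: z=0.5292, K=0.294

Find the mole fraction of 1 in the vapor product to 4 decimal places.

y_1 = 0.8114

Rachford–Rice: g(V/F) = Σ zᵢ(Kᵢ−1)/(1+V/F(Kᵢ−1)) = 0.
Check two-phase: ΣzᵢKᵢ = 1.2215 > 1 and Σzᵢ/Kᵢ = 2.0080 > 1, so g(0) = 0.2215 > 0 and g(1) = -1.0080 < 0.
Newton iteration, V/F⁰ = 0.39:
  V/F = 0.3900: g = -0.11697, g' = -0.8398 → V/F = 0.2507
  V/F = 0.2507: g = -0.00208, g' = -0.8232 → V/F = 0.2482
Converged at V/F = 0.2482.
Compositions from xᵢ = zᵢ/(1+V/F(Kᵢ−1)), yᵢ = Kᵢxᵢ:
  1: x = 0.3584, y = 0.8114
  2: x = 0.6416, y = 0.1886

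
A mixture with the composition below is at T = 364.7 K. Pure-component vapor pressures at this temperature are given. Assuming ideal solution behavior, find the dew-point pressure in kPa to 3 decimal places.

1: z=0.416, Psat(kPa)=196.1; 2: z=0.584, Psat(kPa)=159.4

At the dew point ψ → 1, so Σzᵢ/Kᵢ = 1 with Kᵢ = Pᵢˢᵃᵗ/P ⇒ 1/P = Σzᵢ/Pᵢˢᵃᵗ.
1/P = 0.416/196.1 + 0.584/159.4 = 0.005785 ⇒ P = 172.858 kPa

Pdew = 172.858 kPa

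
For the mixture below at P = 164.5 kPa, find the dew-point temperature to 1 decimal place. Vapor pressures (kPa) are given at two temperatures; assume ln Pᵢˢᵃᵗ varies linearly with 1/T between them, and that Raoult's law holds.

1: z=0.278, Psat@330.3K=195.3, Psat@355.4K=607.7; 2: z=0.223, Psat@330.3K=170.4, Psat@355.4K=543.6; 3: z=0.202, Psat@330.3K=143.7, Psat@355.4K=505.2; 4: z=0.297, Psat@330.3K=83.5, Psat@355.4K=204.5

Dew-point temperature: Σzᵢ·P/Pᵢˢᵃᵗ(T) = 1. Interpolate ln Pᵢˢᵃᵗ = aᵢ + bᵢ/T.
  T = 330.3 K: ΣzᵢP/Pᵢˢᵃᵗ = 1.2658
  T = 355.4 K: ΣzᵢP/Pᵢˢᵃᵗ = 0.4474
  T = 342.9 K: ΣzᵢP/Pᵢˢᵃᵗ = 0.7348
  T = 336.6 K: ΣzᵢP/Pᵢˢᵃᵗ = 0.9588
  T = 333.5 K: ΣzᵢP/Pᵢˢᵃᵗ = 1.0976
  T = 335.1 K: ΣzᵢP/Pᵢˢᵃᵗ = 1.0232
Interpolating between 335.1 K and 336.6 K gives T ≈ 335.6 K.

T = 335.6 K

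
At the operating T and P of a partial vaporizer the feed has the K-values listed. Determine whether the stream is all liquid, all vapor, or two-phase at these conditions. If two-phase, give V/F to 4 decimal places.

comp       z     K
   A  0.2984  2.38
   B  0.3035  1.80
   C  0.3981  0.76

ΣzᵢKᵢ = 1.5590; Σzᵢ/Kᵢ = 0.8178.
Since Σzᵢ/Kᵢ < 1 the mixture is above its dew point — single vapor phase.

all vapor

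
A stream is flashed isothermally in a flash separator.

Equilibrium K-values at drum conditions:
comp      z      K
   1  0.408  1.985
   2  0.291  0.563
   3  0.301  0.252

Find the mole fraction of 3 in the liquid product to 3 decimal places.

Newton iteration, ψ⁰ = 0.53:
  ψ = 0.530: g = -0.2745, g' = -0.727 → ψ = 0.153
  ψ = 0.153: g = -0.0410, g' = -0.578 → ψ = 0.082
Converged at ψ = 0.082.
Compositions from xᵢ = zᵢ/(1+ψ(Kᵢ−1)), yᵢ = Kᵢxᵢ:
  1: x = 0.377, y = 0.749
  2: x = 0.302, y = 0.170
  3: x = 0.321, y = 0.081

x_3 = 0.321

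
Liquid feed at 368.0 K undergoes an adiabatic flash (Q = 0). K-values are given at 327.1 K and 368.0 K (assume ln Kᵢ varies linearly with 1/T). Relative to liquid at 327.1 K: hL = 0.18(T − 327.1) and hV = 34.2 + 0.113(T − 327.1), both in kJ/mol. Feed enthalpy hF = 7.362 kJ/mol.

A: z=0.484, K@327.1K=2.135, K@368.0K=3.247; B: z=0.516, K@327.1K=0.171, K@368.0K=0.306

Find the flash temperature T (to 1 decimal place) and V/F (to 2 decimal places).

Adiabatic flash: solve Rachford–Rice at each trial T, then check hF = ψ·hV(T) + (1−ψ)·hL(T).
  T = 327.1 K: K = (2.135, 0.171), RR gives ψ = 0.129, H_out = 4.419 kJ/mol
  T = 368.0 K: K = (3.247, 0.306), RR gives ψ = 0.468, H_out = 22.078 kJ/mol
  T = 347.6 K: K = (2.667, 0.233), RR gives ψ = 0.321, H_out = 14.240 kJ/mol
  T = 337.4 K: K = (2.396, 0.201), RR gives ψ = 0.236, H_out = 9.754 kJ/mol
  T = 332.2 K: K = (2.262, 0.185), RR gives ψ = 0.185, H_out = 7.192 kJ/mol
  T = 334.8 K: K = (2.329, 0.193), RR gives ψ = 0.211, H_out = 8.502 kJ/mol
  T = 333.5 K: K = (2.295, 0.189), RR gives ψ = 0.198, H_out = 7.855 kJ/mol
Linear interpolation between T = 332.2 (H_out = 7.192) and T = 333.5 (H_out = 7.855) on hF = 7.362 gives T ≈ 332.5 K, at which ψ = 0.19.

T = 332.5 K, V/F = 0.19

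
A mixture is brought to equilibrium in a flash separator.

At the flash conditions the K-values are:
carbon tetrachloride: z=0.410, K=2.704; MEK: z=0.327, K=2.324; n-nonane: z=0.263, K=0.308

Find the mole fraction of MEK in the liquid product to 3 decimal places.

Newton–Raphson from β = 0.5:
  β = 0.500: g = 0.3595, g' = -0.849 → β = 0.923
  β = 0.923: g = -0.0378, g' = -1.262 → β = 0.893
  β = 0.893: g = -0.0014, g' = -1.172 → β = 0.892
Converged at β = 0.892.
Compositions from xᵢ = zᵢ/(1+β(Kᵢ−1)), yᵢ = Kᵢxᵢ:
  carbon tetrachloride: x = 0.163, y = 0.440
  MEK: x = 0.150, y = 0.348
  n-nonane: x = 0.687, y = 0.212

x_MEK = 0.150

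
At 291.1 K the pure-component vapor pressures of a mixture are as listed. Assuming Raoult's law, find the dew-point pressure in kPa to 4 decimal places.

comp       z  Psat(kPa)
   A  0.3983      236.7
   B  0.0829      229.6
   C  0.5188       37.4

At the dew point ψ → 1, so Σzᵢ/Kᵢ = 1 with Kᵢ = Pᵢˢᵃᵗ/P ⇒ 1/P = Σzᵢ/Pᵢˢᵃᵗ.
1/P = 0.3983/236.7 + 0.0829/229.6 + 0.5188/37.4 = 0.0159154 ⇒ P = 62.8321 kPa

Pdew = 62.8321 kPa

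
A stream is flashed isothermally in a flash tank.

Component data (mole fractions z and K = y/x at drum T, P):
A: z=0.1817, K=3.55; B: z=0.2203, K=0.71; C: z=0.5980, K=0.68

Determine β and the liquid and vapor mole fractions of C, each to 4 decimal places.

β = 0.2615, x_C = 0.6526, y_C = 0.4438

Material balance + equilibrium reduce to Σ zᵢ(Kᵢ−1)/(1+β(Kᵢ−1)) = 0.
Feasibility: ΣzᵢKᵢ = 1.2081, Σzᵢ/Kᵢ = 1.2409 — both > 1, two phases present.
Iterate (Newton) starting at β = 0.5:
  β = 0.5000: g = -0.09887, g' = -0.3404 → β = 0.2096
  β = 0.2096: g = 0.02883, g' = -0.5932 → β = 0.2582
  β = 0.2582: g = 0.00175, g' = -0.5240 → β = 0.2615
Converged at β = 0.2615.
Compositions from xᵢ = zᵢ/(1+β(Kᵢ−1)), yᵢ = Kᵢxᵢ:
  A: x = 0.1090, y = 0.3870
  B: x = 0.2384, y = 0.1692
  C: x = 0.6526, y = 0.4438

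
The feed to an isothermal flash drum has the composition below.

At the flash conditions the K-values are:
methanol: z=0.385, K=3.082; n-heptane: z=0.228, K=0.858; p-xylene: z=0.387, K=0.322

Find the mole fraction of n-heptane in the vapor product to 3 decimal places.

y_n-heptane = 0.209

Let ψ = V/F and solve Σ zᵢ(Kᵢ−1)/(1+ψ(Kᵢ−1)) = 0.
Check two-phase: ΣzᵢKᵢ = 1.507 > 1 and Σzᵢ/Kᵢ = 1.593 > 1, so g(0) = 0.507 > 0 and g(1) = -0.593 < 0.
Iterate (Newton) starting at ψ = 0.5:
  ψ = 0.500: g = -0.0391, g' = -0.813 → ψ = 0.452
Converged at ψ = 0.452.
Compositions from xᵢ = zᵢ/(1+ψ(Kᵢ−1)), yᵢ = Kᵢxᵢ:
  methanol: x = 0.198, y = 0.611
  n-heptane: x = 0.244, y = 0.209
  p-xylene: x = 0.558, y = 0.180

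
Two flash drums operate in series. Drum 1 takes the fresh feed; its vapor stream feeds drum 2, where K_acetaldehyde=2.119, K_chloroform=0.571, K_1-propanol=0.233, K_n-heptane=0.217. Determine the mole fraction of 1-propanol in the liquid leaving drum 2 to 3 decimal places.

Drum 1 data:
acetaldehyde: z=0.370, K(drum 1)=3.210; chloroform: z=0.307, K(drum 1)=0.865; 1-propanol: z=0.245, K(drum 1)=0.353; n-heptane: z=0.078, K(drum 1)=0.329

x_1-propanol (drum 2) = 0.222

Drum 1:
Let ψ₁ = V/F and solve Σ zᵢ(Kᵢ−1)/(1+ψ₁(Kᵢ−1)) = 0.
Check two-phase: ΣzᵢKᵢ = 1.565 > 1 and Σzᵢ/Kᵢ = 1.401 > 1, so g(0) = 0.565 > 0 and g(1) = -0.401 < 0.
Iterate (Newton) starting at ψ₁ = 0.63:
  ψ₁ = 0.630: g = -0.0617, g' = -0.720 → ψ₁ = 0.544
  ψ₁ = 0.544: g = -0.0006, g' = -0.710 → ψ₁ = 0.543
Converged at ψ₁ = 0.543.
Drum-1 compositions:
  acetaldehyde: x = 0.168, y = 0.540
  chloroform: x = 0.331, y = 0.287
  1-propanol: x = 0.378, y = 0.133
  n-heptane: x = 0.123, y = 0.040
Drum-2 feed = drum-1 vapor: z₂ = (0.5397, 0.2866, 0.1334, 0.0404).
Drum 2:
Material balance + equilibrium reduce to Σ zᵢ(Kᵢ−1)/(1+ψ₂(Kᵢ−1)) = 0.
g(0) = ΣzᵢKᵢ − 1 = 0.347 and g(1) = 1 − Σzᵢ/Kᵢ = -0.515, so a root lies in (0, 1).
Newton–Raphson from ψ₂ = 0.47:
  ψ₂ = 0.470: g = 0.0318, g' = -0.627 → ψ₂ = 0.521
  ψ₂ = 0.521: g = -0.0004, g' = -0.645 → ψ₂ = 0.520
Converged at ψ₂ = 0.520.
  acetaldehyde: x = 0.341, y = 0.723
  chloroform: x = 0.369, y = 0.211
  1-propanol: x = 0.222, y = 0.052
  n-heptane: x = 0.068, y = 0.015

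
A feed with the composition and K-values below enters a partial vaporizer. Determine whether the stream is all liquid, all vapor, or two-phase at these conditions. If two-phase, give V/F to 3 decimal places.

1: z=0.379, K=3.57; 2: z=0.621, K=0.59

two-phase, V/F = 0.683

ΣzᵢKᵢ = 1.719; Σzᵢ/Kᵢ = 1.159.
Both exceed 1, so a two-phase solution exists.
Rachford–Rice: g(ψ) = Σ zᵢ(Kᵢ−1)/(1+ψ(Kᵢ−1)) = 0.
Binary case is linear: z₁(K₁−1)(1+ψ(K₂−1)) + z₂(K₂−1)(1+ψ(K₁−1)) = 0
⇒ ψ = [z₁(K₁−1)+z₂(K₂−1)] / [−(K₁−1)(K₂−1)] = 0.7194/1.0537 = 0.683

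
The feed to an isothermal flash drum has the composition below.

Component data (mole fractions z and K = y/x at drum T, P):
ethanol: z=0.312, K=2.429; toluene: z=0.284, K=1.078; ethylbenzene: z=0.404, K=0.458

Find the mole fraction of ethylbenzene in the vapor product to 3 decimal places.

Let β = V/F and solve Σ zᵢ(Kᵢ−1)/(1+β(Kᵢ−1)) = 0.
Feasibility: ΣzᵢKᵢ = 1.249, Σzᵢ/Kᵢ = 1.274 — both > 1, two phases present.
Newton–Raphson from β = 0.5:
  β = 0.500: g = -0.0190, g' = -0.442 → β = 0.457
Converged at β = 0.457.
Compositions from xᵢ = zᵢ/(1+β(Kᵢ−1)), yᵢ = Kᵢxᵢ:
  ethanol: x = 0.189, y = 0.458
  toluene: x = 0.274, y = 0.296
  ethylbenzene: x = 0.537, y = 0.246

y_ethylbenzene = 0.246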